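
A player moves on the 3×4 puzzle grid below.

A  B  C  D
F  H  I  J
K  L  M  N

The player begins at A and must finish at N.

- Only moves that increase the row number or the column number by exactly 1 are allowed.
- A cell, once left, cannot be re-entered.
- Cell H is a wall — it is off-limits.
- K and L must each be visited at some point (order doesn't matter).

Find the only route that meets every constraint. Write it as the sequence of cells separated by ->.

A -> F -> K -> L -> M -> N

Moves only go right or down, so the column and row indices never decrease.
Route from A: down 2 to K, right 3 to N — 5 moves in all.
Check: all required cells visited.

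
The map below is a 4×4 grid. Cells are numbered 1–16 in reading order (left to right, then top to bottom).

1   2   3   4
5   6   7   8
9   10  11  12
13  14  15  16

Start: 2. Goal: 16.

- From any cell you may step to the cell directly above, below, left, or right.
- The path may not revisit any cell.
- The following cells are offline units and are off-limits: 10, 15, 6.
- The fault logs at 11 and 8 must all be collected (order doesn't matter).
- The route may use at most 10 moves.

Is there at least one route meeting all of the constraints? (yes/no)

yes

One route that works: 2 → 3 → 4 → 8 → 7 → 11 → 12 → 16.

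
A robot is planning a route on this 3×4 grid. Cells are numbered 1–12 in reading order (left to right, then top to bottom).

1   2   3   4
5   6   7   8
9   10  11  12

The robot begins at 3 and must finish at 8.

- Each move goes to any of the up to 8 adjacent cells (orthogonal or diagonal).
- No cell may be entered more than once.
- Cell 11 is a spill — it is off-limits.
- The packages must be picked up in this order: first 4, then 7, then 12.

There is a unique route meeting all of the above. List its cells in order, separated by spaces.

The waypoints must appear in the order 4, 7, 12, with no cell reused.
Route from 3: right to 4, down-left to 7, down-right to 12, up to 8 — 4 moves in all.
Check: order respected (4 at step 1, 7 at step 2, 12 at step 3).

3 4 7 12 8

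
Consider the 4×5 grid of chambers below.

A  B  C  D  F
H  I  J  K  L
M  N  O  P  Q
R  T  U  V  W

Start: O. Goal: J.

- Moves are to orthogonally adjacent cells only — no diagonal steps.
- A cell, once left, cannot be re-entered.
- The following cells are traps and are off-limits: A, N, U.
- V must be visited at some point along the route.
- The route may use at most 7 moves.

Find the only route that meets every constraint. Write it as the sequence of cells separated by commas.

Any route must reach V and still end at J within 7 moves, so the order of the required stops is forced.
Route from O: right to P, down to V, right to W, 2× up (reaching L), 2× left (reaching J) — 7 moves in all.
Check: all required cells visited; 7 ≤ 7 moves.

O, P, V, W, Q, L, K, J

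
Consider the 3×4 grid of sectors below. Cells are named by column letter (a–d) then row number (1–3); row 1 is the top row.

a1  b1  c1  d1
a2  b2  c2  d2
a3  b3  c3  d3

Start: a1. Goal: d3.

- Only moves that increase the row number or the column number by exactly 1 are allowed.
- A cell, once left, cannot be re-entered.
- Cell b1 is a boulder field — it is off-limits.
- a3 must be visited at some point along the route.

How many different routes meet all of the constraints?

A right/down-only route from a1 to d3 makes exactly 2 down-moves and 3 right-moves in some order.
With no other constraints that would be C(5,2) = 10 routes.
Split at a3 and multiply the segment counts (each segment already excludes blocked cells): a1→a3: 1; a3→d3: 1; product = 1.
That gives 1 route.

1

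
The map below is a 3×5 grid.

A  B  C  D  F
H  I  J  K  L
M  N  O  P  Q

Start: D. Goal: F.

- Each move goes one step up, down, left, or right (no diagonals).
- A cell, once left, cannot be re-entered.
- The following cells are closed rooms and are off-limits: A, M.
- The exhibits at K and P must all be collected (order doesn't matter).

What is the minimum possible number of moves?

5

Any route passes through K and P in some order between D and F. Summing Manhattan distances along each leg and taking the cheapest ordering (D → K → P → F) gives a lower bound of 1 + 1 + 3 = 5 moves.
A route of 5 moves achieves this: D → K → P → Q → L → F.
Since 5 matches the lower bound, it is optimal.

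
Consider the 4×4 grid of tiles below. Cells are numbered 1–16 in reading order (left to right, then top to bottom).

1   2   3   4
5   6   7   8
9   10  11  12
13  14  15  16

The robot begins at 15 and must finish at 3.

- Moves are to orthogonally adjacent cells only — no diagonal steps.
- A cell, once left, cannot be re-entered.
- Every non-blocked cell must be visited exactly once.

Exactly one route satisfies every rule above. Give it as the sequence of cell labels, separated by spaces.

15 16 12 11 10 14 13 9 5 1 2 6 7 8 4 3

Need to visit all 16 open cells exactly once, starting at 15 and ending at 3.
Cell 4 has only two open neighbours (8 and 3), so the path must pass straight through it: one of those is the cell it's entered from and the other is where it exits.
Route from 15: right 1 to 16, up 1 to 12, left 2 to 10, down 1 to 14, left 1 to 13, up 3 to 1, right 1 to 2, down 1 to 6, right 2 to 8, up 1 to 4, left 1 to 3 — 15 moves in all.
Check: all 16 open cells covered.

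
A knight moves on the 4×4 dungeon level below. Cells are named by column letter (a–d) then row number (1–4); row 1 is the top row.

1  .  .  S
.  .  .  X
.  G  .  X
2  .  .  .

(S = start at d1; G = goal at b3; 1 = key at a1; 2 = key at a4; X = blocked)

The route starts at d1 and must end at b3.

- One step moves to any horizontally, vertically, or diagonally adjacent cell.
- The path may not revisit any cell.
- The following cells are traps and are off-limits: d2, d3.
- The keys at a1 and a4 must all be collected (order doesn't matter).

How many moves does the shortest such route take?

Any route passes through a1 and a4 in some order between d1 and b3. Summing Chebyshev distances along each leg and taking the cheapest ordering (d1 → a1 → a4 → b3) gives a lower bound of 3 + 3 + 1 = 7 moves.
A route of 7 moves achieves this: d1 → c1 → b1 → a1 → a2 → a3 → a4 → b3.
Since 7 matches the lower bound, it is optimal.

7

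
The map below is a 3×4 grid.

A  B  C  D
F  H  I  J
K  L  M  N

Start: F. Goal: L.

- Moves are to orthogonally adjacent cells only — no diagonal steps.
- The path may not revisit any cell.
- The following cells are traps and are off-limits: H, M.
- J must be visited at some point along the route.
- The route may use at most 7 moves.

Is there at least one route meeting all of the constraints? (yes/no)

Every way from J onward to L runs back through F, which the route has already used — so it cannot be completed without a revisit.

no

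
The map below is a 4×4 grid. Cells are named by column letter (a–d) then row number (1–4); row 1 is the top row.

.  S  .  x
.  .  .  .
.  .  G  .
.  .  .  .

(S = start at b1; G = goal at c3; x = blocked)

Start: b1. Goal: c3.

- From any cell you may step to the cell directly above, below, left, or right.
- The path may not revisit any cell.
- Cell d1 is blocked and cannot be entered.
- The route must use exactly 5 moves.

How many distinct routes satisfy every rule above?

Need simple routes of exactly 5 moves from b1 to c3 (Manhattan distance 3, so 1 moves are spent on a detour and 1 undoing it).
Enumerating: b1 b2 b3 b4 c4 c3 | b1 b2 a2 a3 b3 c3 | b1 b2 c2 d2 d3 c3 | b1 a1 a2 a3 b3 c3 | b1 a1 a2 b2 b3 c3 | b1 a1 a2 b2 c2 c3 | b1 c1 c2 b2 b3 c3 | b1 c1 c2 d2 d3 c3.
That gives 8 routes.

8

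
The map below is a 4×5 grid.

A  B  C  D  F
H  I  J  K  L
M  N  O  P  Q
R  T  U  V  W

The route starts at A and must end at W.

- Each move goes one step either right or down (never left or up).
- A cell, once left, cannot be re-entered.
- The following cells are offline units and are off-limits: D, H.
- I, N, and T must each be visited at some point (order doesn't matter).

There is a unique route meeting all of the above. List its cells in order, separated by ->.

Moves only go right or down, so the column and row indices never decrease.
Route from A: right to B, 3× down (reaching T), 3× right (reaching W) — 7 moves in all.
Check: all required cells visited.

A -> B -> I -> N -> T -> U -> V -> W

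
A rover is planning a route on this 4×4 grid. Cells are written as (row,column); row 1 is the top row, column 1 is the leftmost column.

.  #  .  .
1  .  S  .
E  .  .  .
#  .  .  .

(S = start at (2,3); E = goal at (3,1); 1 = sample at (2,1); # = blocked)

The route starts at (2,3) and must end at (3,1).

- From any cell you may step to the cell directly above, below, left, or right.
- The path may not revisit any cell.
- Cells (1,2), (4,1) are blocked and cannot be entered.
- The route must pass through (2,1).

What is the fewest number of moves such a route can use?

3

Any route passes through (2,1) somewhere between (2,3) and (3,1). Summing Manhattan distances along the two legs ((2,3) → (2,1) → (3,1)) gives a lower bound of 2 + 1 = 3 moves.
A route of 3 moves achieves this: (2,3) → (2,2) → (2,1) → (3,1).
Since 3 matches the lower bound, it is optimal.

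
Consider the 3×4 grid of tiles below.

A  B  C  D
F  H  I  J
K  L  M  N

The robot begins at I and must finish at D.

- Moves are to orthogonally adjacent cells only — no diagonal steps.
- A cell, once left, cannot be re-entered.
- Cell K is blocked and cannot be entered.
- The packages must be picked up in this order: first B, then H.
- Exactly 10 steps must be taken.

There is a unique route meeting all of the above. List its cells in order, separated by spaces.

The waypoints must appear in the order B, H, with no cell reused.
Route from I: up to C, 2× left (reaching A), down to F, right to H, down to L, 2× right (reaching N), 2× up (reaching D) — 10 moves in all.
Check: order respected (B at step 2, H at step 5); 10 moves as required.

I C B A F H L M N J D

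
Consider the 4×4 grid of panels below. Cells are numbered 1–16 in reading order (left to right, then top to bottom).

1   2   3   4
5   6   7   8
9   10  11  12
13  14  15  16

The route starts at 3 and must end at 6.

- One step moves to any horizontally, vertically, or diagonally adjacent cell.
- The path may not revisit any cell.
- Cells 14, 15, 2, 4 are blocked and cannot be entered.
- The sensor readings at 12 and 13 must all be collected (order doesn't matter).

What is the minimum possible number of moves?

7

Any route passes through 12 and 13 in some order between 3 and 6. Summing Chebyshev distances along each leg and taking the cheapest ordering (3 → 12 → 13 → 6) gives a lower bound of 2 + 3 + 2 = 7 moves.
A route of 7 moves achieves this: 3 → 7 → 12 → 11 → 10 → 13 → 9 → 6.
Since 7 matches the lower bound, it is optimal.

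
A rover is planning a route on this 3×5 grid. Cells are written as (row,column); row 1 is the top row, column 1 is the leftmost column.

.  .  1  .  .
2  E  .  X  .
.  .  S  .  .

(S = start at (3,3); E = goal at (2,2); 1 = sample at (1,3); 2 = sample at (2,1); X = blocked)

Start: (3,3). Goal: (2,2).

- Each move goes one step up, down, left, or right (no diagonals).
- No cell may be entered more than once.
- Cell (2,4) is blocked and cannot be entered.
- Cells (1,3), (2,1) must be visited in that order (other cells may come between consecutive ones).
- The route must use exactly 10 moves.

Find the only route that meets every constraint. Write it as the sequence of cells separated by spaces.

The waypoints must appear in the order (1,3), (2,1), with no cell reused.
Route from (3,3): 2× right (reaching (3,5)), 2× up (reaching (1,5)), 4× left (reaching (1,1)), down to (2,1), right to (2,2) — 10 moves in all.
Check: order respected (1 at step 6, 2 at step 9); 10 moves as required.

(3,3) (3,4) (3,5) (2,5) (1,5) (1,4) (1,3) (1,2) (1,1) (2,1) (2,2)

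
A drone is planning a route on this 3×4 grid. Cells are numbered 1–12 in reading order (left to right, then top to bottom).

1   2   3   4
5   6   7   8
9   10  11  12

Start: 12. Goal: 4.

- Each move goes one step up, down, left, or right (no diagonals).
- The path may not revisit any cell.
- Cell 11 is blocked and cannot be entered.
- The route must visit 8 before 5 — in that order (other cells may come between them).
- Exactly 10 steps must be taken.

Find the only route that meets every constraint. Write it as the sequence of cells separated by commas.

The waypoints must appear in the order 8, 5, with no cell reused.
Route from 12: up 1 to 8, left 2 to 6, down 1 to 10, left 1 to 9, up 2 to 1, right 3 to 4 — 10 moves in all.
Check: order respected (8 at step 1, 5 at step 6); 10 moves as required.

12, 8, 7, 6, 10, 9, 5, 1, 2, 3, 4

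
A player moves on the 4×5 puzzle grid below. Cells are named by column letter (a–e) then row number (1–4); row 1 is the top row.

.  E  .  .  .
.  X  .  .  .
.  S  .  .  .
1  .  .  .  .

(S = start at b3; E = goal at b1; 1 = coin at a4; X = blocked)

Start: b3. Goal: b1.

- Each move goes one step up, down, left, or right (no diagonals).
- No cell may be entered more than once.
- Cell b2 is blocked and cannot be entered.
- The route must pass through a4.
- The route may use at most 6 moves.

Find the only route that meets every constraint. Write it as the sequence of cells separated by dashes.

The budget equals the shortest possible length, so every move has to be on a shortest route through the required cells.
Route from b3: down to b4, left to a4, 3× up (reaching a1), right to b1 — 6 moves in all.
Check: all required cells visited; 6 ≤ 6 moves.

b3 - b4 - a4 - a3 - a2 - a1 - b1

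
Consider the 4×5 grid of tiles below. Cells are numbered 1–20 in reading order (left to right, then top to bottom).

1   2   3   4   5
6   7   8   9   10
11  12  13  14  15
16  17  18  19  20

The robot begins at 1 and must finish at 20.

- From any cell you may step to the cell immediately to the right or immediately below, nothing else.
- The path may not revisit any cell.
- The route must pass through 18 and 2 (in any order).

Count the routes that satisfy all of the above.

4

A right/down-only route from 1 to 20 makes exactly 3 down-moves and 4 right-moves in some order.
With no other constraints that would be C(7,3) = 35 routes.
A monotone route can only reach the required cells in the order 2, 18, so split there and multiply the segment counts: 1→2: 1; 2→18: 4; 18→20: 1; product = 4.
That gives 4 routes.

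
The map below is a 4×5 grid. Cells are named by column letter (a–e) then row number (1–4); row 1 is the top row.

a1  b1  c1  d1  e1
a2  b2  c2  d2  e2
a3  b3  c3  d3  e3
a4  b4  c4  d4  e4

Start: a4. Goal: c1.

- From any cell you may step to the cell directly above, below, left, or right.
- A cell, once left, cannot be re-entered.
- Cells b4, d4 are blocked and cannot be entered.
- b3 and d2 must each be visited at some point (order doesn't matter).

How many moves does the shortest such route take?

Any route passes through b3 and d2 in some order between a4 and c1. Summing Manhattan distances along each leg and taking the cheapest ordering (a4 → b3 → d2 → c1) gives a lower bound of 2 + 3 + 2 = 7 moves.
A route of 7 moves achieves this: a4 → a3 → b3 → b2 → c2 → d2 → d1 → c1.
Since 7 matches the lower bound, it is optimal.

7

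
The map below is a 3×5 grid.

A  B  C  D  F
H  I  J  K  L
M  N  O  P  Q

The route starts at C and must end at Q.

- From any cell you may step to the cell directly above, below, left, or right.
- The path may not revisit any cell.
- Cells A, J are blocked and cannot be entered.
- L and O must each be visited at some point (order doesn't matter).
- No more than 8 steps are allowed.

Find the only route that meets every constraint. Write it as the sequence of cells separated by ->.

C -> B -> I -> N -> O -> P -> K -> L -> Q

The budget equals the shortest possible length, so every move has to be on a shortest route through the required cells.
Route from C: left 1 to B, down 2 to N, right 2 to P, up 1 to K, right 1 to L, down 1 to Q — 8 moves in all.
Check: all required cells visited; 8 ≤ 8 moves.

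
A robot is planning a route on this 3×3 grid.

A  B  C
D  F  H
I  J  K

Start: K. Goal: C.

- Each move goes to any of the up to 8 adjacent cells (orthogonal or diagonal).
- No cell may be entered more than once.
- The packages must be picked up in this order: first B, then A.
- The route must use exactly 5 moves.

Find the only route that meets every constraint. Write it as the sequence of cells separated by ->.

The waypoints must appear in the order B, A, with no cell reused.
Route from K: up to H, up-left to B, left to A, down-right to F, up-right to C — 5 moves in all.
Check: order respected (B at step 2, A at step 3); 5 moves as required.

K -> H -> B -> A -> F -> C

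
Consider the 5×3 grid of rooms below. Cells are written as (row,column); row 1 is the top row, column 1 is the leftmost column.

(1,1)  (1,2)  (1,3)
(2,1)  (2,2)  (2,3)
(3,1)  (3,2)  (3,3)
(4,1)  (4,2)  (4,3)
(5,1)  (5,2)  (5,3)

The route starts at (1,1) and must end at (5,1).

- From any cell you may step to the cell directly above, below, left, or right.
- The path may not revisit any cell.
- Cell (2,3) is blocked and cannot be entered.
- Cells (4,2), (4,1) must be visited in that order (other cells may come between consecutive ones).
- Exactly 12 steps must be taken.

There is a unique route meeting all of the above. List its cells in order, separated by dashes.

The waypoints must appear in the order (4,2), (4,1), with no cell reused.
Route from (1,1): right 1 to (1,2), down 1 to (2,2), left 1 to (2,1), down 1 to (3,1), right 2 to (3,3), down 2 to (5,3), left 1 to (5,2), up 1 to (4,2), left 1 to (4,1), down 1 to (5,1) — 12 moves in all.
Check: order respected ((4,2) at step 10, (4,1) at step 11); 12 moves as required.

(1,1) - (1,2) - (2,2) - (2,1) - (3,1) - (3,2) - (3,3) - (4,3) - (5,3) - (5,2) - (4,2) - (4,1) - (5,1)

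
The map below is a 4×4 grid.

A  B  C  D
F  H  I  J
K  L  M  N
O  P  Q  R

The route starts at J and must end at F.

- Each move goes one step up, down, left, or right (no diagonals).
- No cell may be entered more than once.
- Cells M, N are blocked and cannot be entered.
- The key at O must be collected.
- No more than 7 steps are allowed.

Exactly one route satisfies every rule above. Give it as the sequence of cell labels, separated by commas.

J, I, H, L, P, O, K, F

Any route must reach O and still end at F within 7 moves, so the order of the required stops is forced.
Route from J: 2× left (reaching H), 2× down (reaching P), left to O, 2× up (reaching F) — 7 moves in all.
Check: all required cells visited; 7 ≤ 7 moves.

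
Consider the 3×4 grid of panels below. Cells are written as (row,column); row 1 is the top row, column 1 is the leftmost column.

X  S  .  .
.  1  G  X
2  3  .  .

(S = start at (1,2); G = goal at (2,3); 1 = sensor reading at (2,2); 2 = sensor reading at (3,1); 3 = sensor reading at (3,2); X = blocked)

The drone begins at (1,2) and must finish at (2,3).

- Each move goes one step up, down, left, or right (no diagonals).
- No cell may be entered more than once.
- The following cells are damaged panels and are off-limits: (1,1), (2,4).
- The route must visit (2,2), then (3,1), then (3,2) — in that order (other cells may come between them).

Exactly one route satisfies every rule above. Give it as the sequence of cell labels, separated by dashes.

(1,2) - (2,2) - (2,1) - (3,1) - (3,2) - (3,3) - (2,3)

The waypoints must appear in the order (2,2), (3,1), (3,2), with no cell reused.
Route from (1,2): down 1 to (2,2), left 1 to (2,1), down 1 to (3,1), right 2 to (3,3), up 1 to (2,3) — 6 moves in all.
Check: order respected (1 at step 1, 2 at step 3, 3 at step 4).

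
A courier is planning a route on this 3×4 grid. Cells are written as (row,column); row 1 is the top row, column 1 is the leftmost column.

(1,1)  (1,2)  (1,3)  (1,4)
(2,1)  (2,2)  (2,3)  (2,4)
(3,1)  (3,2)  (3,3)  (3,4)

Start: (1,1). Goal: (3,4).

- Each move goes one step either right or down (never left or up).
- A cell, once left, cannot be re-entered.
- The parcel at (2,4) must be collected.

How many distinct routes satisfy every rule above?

A right/down-only route from (1,1) to (3,4) makes exactly 2 down-moves and 3 right-moves in some order.
With no other constraints that would be C(5,2) = 10 routes.
Split at (2,4) and multiply the segment counts: (1,1)→(2,4): 4; (2,4)→(3,4): 1; product = 4.
That gives 4 routes.

4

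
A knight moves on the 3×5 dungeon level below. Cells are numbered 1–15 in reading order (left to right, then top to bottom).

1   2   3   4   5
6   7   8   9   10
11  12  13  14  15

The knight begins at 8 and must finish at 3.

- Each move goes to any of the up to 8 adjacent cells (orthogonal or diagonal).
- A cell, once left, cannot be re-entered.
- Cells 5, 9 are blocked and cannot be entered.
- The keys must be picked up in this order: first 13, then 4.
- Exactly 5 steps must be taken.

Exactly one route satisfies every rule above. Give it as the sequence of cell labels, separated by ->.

8 -> 13 -> 14 -> 10 -> 4 -> 3

The waypoints must appear in the order 13, 4, with no cell reused.
Route from 8: down 1 to 13, right 1 to 14, up-right 1 to 10, up-left 1 to 4, left 1 to 3 — 5 moves in all.
Check: order respected (13 at step 1, 4 at step 4); 5 moves as required.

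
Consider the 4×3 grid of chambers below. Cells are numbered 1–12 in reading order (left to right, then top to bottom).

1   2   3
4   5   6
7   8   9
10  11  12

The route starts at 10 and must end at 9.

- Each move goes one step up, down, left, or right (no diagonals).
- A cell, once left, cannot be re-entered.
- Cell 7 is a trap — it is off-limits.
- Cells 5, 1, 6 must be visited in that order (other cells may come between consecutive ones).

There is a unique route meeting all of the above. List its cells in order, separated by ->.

The waypoints must appear in the order 5, 1, 6, with no cell reused.
Route from 10: right 1 to 11, up 2 to 5, left 1 to 4, up 1 to 1, right 2 to 3, down 2 to 9 — 9 moves in all.
Check: order respected (5 at step 3, 1 at step 5, 6 at step 8).

10 -> 11 -> 8 -> 5 -> 4 -> 1 -> 2 -> 3 -> 6 -> 9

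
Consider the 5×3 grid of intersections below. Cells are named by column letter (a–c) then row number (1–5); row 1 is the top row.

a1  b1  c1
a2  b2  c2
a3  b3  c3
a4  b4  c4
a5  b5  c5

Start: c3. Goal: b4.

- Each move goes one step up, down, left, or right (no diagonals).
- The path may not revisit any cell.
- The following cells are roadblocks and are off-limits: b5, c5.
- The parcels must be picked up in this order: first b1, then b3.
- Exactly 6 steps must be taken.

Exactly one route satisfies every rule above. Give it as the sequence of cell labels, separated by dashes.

The waypoints must appear in the order b1, b3, with no cell reused.
Route from c3: up 2 to c1, left 1 to b1, down 3 to b4 — 6 moves in all.
Check: order respected (b1 at step 3, b3 at step 5); 6 moves as required.

c3 - c2 - c1 - b1 - b2 - b3 - b4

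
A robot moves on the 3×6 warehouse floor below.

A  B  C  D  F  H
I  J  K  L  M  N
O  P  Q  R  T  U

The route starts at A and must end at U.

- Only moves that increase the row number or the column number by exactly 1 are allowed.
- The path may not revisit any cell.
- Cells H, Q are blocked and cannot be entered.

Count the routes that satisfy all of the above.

A right/down-only route from A to U makes exactly 2 down-moves and 5 right-moves in some order.
With no other constraints that would be C(7,2) = 21 routes.
Subtract routes through each blocked cell (inclusion–exclusion for overlaps): − through H: 1 − through Q: 6 → 14.
That gives 14 routes.

14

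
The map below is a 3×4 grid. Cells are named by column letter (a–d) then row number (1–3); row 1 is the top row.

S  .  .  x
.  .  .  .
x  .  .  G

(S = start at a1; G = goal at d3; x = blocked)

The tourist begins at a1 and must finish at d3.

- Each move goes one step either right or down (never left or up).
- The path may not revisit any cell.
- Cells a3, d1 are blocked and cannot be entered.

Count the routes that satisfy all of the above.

A right/down-only route from a1 to d3 makes exactly 2 down-moves and 3 right-moves in some order.
With no other constraints that would be C(5,2) = 10 routes.
Subtract routes through each blocked cell (inclusion–exclusion for overlaps): − through d1: 1 − through a3: 1 → 8.
That gives 8 routes.

8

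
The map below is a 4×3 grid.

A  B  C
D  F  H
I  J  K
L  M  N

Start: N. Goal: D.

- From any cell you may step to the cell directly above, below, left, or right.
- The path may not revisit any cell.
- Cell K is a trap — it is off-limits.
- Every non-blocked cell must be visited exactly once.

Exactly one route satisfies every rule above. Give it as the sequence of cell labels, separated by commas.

N, M, L, I, J, F, H, C, B, A, D

Need to visit all 11 open cells exactly once, starting at N and ending at D.
Route from N: left 2 to L, up 1 to I, right 1 to J, up 1 to F, right 1 to H, up 1 to C, left 2 to A, down 1 to D — 10 moves in all.
Check: all 11 open cells covered.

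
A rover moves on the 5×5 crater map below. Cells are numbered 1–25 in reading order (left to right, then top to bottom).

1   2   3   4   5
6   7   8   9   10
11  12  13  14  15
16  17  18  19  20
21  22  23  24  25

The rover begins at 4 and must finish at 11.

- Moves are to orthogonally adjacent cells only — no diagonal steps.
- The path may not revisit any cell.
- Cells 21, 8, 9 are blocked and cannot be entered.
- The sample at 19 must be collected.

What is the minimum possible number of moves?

9

Any route passes through 19 somewhere between 4 and 11. Summing Manhattan distances along the two legs (4 → 19 → 11) gives a lower bound of 3 + 4 = 7 moves.
That bound ignores the blocked cells. Measuring each leg by the fewest moves that actually steer around them (4→19: 5; 19→11: 4) raises the lower bound to 9.
A route of 9 moves exists: 4 → 5 → 10 → 15 → 20 → 19 → 14 → 13 → 12 → 11.
Since 9 matches that lower bound, it is optimal.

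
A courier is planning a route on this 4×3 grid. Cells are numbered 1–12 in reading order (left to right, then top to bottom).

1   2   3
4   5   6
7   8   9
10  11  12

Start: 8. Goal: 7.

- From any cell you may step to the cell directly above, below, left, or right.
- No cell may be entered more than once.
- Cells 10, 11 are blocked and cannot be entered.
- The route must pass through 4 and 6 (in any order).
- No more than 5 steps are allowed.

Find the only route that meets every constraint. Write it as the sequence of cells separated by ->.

Any route must reach 4 and 6 and still end at 7 within 5 moves, so the order of the required stops is forced.
Route from 8: right 1 to 9, up 1 to 6, left 2 to 4, down 1 to 7 — 5 moves in all.
Check: all required cells visited; 5 ≤ 5 moves.

8 -> 9 -> 6 -> 5 -> 4 -> 7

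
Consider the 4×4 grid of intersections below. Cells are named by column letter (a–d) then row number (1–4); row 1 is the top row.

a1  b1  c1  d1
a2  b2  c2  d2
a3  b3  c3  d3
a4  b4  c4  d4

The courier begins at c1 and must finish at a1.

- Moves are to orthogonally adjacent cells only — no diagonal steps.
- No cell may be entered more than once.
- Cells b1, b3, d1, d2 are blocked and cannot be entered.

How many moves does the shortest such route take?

4

The Manhattan distance from c1 to a1 is |1−1| + |3−1| = 2, so at least 2 moves are needed.
That bound ignores the blocked cells. Measuring each leg by the fewest moves that actually steer around them (c1→a1: 4) raises the lower bound to 4.
A route of 4 moves exists: c1 → c2 → b2 → a2 → a1.
Since 4 matches that lower bound, it is optimal.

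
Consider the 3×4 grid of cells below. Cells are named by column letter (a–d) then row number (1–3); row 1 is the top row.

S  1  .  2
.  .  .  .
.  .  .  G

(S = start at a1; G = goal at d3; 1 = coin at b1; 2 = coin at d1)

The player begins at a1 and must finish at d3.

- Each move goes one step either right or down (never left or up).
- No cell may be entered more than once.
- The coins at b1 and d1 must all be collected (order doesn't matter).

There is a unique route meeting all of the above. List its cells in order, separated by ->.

Moves only go right or down, so the column and row indices never decrease.
Route from a1: right 3 to d1, down 2 to d3 — 5 moves in all.
Check: all required cells visited.

a1 -> b1 -> c1 -> d1 -> d2 -> d3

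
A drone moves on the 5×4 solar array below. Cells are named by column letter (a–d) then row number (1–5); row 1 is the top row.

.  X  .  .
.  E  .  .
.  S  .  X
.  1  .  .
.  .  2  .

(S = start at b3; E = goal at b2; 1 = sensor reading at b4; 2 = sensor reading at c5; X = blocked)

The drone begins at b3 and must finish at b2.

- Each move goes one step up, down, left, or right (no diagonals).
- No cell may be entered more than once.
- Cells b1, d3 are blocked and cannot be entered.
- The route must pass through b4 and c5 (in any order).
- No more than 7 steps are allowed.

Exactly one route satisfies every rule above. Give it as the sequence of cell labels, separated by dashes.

Any route must reach b4 and c5 and still end at b2 within 7 moves, so the order of the required stops is forced.
Route from b3: 2× down (reaching b5), right to c5, 3× up (reaching c2), left to b2 — 7 moves in all.
Check: all required cells visited; 7 ≤ 7 moves.

b3 - b4 - b5 - c5 - c4 - c3 - c2 - b2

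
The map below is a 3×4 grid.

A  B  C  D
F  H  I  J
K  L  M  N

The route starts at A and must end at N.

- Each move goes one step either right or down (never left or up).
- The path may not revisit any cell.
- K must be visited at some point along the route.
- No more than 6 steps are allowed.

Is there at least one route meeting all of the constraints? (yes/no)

One route that works: A → F → K → L → M → N.

yes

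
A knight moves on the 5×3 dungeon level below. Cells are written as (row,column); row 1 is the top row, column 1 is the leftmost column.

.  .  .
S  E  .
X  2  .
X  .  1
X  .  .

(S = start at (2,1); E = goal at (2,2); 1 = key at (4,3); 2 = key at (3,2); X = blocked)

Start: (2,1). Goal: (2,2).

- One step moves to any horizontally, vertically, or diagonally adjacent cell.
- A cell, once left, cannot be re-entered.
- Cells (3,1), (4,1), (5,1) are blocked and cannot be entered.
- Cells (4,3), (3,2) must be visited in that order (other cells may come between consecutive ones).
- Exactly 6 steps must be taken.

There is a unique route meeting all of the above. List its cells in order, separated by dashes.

(2,1) - (1,2) - (2,3) - (3,3) - (4,3) - (3,2) - (2,2)

The waypoints must appear in the order (4,3), (3,2), with no cell reused.
Route from (2,1): up-right 1 to (1,2), down-right 1 to (2,3), down 2 to (4,3), up-left 1 to (3,2), up 1 to (2,2) — 6 moves in all.
Check: order respected (1 at step 4, 2 at step 5); 6 moves as required.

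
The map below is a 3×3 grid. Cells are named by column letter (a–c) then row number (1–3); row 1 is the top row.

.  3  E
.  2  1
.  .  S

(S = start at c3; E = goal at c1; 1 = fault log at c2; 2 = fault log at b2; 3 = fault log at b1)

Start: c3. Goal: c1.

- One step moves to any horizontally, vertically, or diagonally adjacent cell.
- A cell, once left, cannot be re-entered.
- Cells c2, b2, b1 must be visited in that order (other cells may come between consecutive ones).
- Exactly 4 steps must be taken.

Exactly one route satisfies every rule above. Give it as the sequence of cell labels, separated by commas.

The waypoints must appear in the order c2, b2, b1, with no cell reused.
Route from c3: up to c2, left to b2, up to b1, right to c1 — 4 moves in all.
Check: order respected (1 at step 1, 2 at step 2, 3 at step 3); 4 moves as required.

c3, c2, b2, b1, c1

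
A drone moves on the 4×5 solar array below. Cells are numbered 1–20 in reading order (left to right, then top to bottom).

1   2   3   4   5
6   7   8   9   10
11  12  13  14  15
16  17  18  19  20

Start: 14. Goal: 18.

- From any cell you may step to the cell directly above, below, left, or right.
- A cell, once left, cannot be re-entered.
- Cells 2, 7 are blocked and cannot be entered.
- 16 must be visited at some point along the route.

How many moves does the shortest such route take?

Any route passes through 16 somewhere between 14 and 18. Summing Manhattan distances along the two legs (14 → 16 → 18) gives a lower bound of 4 + 2 = 6 moves.
A route of 6 moves achieves this: 14 → 13 → 12 → 11 → 16 → 17 → 18.
Since 6 matches the lower bound, it is optimal.

6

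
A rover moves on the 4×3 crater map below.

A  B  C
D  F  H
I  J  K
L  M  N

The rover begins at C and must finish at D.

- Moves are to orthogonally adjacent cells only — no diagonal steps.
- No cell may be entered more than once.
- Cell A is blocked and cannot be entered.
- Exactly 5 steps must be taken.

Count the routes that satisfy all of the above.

4

Need simple routes of exactly 5 moves from C to D (Manhattan distance 3, so 1 moves are spent on a detour and 1 undoing it).
Enumerating: C H K J F D | C H K J I D | C H F J I D | C B F J I D.
That gives 4 routes.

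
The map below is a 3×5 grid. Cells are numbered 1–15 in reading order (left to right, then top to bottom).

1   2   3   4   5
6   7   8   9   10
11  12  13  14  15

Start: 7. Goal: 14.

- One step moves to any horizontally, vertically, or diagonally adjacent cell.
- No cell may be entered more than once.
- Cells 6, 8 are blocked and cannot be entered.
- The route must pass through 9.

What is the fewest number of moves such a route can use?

Any route passes through 9 somewhere between 7 and 14. Summing Chebyshev distances along the two legs (7 → 9 → 14) gives a lower bound of 2 + 1 = 3 moves.
A route of 3 moves achieves this: 7 → 3 → 9 → 14.
Since 3 matches the lower bound, it is optimal.

3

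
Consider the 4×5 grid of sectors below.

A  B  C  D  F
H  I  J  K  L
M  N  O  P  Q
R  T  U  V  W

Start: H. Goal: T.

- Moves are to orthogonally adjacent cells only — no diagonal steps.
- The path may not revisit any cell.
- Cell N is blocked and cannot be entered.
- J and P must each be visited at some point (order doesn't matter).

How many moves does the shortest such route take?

7

Any route passes through J and P in some order between H and T. Summing Manhattan distances along each leg and taking the cheapest ordering (H → J → P → T) gives a lower bound of 2 + 2 + 3 = 7 moves.
A route of 7 moves achieves this: H → I → J → O → P → V → U → T.
Since 7 matches the lower bound, it is optimal.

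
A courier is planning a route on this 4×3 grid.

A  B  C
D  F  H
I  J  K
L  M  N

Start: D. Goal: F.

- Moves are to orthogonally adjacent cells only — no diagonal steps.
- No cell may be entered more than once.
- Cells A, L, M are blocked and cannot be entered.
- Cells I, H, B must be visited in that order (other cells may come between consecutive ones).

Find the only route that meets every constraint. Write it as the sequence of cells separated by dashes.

The waypoints must appear in the order I, H, B, with no cell reused.
Route from D: down 1 to I, right 2 to K, up 2 to C, left 1 to B, down 1 to F — 7 moves in all.
Check: order respected (I at step 1, H at step 4, B at step 6).

D - I - J - K - H - C - B - F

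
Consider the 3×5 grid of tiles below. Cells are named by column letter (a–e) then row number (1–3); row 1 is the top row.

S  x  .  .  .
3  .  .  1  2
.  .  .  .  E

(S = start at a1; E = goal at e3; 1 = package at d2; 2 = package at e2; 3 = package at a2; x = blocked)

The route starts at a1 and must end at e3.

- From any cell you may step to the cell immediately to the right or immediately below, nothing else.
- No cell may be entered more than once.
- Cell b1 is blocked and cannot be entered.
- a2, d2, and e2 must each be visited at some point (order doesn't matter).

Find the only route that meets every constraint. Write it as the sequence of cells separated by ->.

Moves only go right or down, so the column and row indices never decrease.
Route from a1: down 1 to a2, right 4 to e2, down 1 to e3 — 6 moves in all.
Check: all required cells visited.

a1 -> a2 -> b2 -> c2 -> d2 -> e2 -> e3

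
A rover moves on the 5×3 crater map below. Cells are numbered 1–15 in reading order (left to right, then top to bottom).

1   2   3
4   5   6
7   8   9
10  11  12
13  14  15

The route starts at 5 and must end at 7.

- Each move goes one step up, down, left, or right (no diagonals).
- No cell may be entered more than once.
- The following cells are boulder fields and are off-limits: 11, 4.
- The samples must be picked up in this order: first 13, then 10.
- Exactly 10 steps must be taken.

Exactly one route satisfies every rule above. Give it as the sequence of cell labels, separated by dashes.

The waypoints must appear in the order 13, 10, with no cell reused.
Route from 5: up 1 to 2, right 1 to 3, down 4 to 15, left 2 to 13, up 2 to 7 — 10 moves in all.
Check: order respected (13 at step 8, 10 at step 9); 10 moves as required.

5 - 2 - 3 - 6 - 9 - 12 - 15 - 14 - 13 - 10 - 7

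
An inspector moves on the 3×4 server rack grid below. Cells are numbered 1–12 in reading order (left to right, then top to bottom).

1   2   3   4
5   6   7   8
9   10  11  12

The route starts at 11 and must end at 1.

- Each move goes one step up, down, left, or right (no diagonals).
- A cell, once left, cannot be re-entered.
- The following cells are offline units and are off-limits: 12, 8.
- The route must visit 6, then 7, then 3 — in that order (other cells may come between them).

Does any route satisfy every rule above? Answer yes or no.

yes

One route that works: 11 → 10 → 6 → 7 → 3 → 2 → 1.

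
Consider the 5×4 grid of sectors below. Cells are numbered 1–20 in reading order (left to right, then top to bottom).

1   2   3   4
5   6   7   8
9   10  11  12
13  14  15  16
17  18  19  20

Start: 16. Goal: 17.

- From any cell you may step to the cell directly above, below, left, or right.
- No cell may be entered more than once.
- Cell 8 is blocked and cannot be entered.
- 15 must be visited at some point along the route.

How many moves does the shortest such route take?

4

Any route passes through 15 somewhere between 16 and 17. Summing Manhattan distances along the two legs (16 → 15 → 17) gives a lower bound of 1 + 3 = 4 moves.
A route of 4 moves achieves this: 16 → 15 → 19 → 18 → 17.
Since 4 matches the lower bound, it is optimal.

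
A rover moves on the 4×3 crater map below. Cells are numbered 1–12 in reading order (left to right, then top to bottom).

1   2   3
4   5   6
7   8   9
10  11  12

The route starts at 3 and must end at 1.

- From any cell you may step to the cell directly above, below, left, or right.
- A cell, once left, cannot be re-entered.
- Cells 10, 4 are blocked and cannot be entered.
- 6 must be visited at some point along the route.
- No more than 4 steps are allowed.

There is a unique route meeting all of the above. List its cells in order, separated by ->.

3 -> 6 -> 5 -> 2 -> 1

Any route must reach 6 and still end at 1 within 4 moves, so the order of the required stops is forced.
Route from 3: down to 6, left to 5, up to 2, left to 1 — 4 moves in all.
Check: all required cells visited; 4 ≤ 4 moves.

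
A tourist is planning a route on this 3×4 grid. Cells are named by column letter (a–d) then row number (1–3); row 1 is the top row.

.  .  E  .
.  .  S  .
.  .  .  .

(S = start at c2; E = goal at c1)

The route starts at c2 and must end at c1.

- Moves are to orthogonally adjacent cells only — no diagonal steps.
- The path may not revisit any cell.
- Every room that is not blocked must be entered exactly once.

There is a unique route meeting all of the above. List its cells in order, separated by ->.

Need to visit all 12 open cells exactly once, starting at c2 and ending at c1.
Cell d1 has only two open neighbours (d2 and c1), so the path must pass straight through it: one of those is the cell it's entered from and the other is where it exits.
Route from c2: left to b2, up to b1, left to a1, 2× down (reaching a3), 3× right (reaching d3), 2× up (reaching d1), left to c1 — 11 moves in all.
Check: all 12 open cells covered.

c2 -> b2 -> b1 -> a1 -> a2 -> a3 -> b3 -> c3 -> d3 -> d2 -> d1 -> c1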